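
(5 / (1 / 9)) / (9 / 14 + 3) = 210 / 17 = 12.35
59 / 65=0.91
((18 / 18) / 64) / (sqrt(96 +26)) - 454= -454 +sqrt(122) / 7808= -454.00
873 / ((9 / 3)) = 291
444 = 444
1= 1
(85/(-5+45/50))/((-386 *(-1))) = -425/7913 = -0.05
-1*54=-54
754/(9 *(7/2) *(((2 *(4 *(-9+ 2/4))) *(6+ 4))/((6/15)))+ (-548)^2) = 377/123377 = 0.00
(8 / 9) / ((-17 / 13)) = -104 / 153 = -0.68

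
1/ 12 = 0.08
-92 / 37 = -2.49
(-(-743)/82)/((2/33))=149.51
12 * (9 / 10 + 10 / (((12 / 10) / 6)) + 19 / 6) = 3244 / 5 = 648.80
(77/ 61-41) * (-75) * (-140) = -25452000/ 61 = -417245.90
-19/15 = -1.27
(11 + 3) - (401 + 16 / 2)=-395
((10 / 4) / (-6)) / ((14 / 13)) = -65 / 168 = -0.39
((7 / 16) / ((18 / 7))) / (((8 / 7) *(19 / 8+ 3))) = 343 / 12384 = 0.03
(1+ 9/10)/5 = 19/50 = 0.38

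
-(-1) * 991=991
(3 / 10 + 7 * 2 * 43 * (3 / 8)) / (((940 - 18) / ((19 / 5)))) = 85899 / 92200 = 0.93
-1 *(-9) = 9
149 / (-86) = -1.73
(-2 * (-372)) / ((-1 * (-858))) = 124 / 143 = 0.87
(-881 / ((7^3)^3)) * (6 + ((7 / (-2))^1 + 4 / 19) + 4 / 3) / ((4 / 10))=-2030705 / 9200622396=-0.00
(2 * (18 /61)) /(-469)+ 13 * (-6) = -2231538 /28609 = -78.00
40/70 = 4/7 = 0.57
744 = 744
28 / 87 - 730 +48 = -59306 / 87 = -681.68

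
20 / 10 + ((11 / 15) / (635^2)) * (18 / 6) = 4032261 / 2016125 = 2.00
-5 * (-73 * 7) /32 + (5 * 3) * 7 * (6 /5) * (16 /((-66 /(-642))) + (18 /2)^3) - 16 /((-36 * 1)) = 353372881 /3168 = 111544.47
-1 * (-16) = 16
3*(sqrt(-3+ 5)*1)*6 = 18*sqrt(2) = 25.46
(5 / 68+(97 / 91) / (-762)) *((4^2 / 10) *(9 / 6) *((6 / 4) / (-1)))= -510171 / 1964690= -0.26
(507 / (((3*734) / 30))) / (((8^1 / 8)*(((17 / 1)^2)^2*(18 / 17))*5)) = 169 / 10818426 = 0.00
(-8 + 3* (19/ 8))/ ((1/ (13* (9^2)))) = -7371/ 8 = -921.38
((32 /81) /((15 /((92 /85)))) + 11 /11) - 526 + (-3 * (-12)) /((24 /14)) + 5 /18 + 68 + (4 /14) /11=-6929012249 /15904350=-435.67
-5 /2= -2.50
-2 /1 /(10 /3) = -3 /5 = -0.60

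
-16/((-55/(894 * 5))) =14304/11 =1300.36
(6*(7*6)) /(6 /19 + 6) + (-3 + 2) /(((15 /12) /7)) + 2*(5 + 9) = 623 /10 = 62.30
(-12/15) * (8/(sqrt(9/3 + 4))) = -32 * sqrt(7)/35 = -2.42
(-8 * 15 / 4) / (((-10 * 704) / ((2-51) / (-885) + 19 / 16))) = 17599 / 3322880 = 0.01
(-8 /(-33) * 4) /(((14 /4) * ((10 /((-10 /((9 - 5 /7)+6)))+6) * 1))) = -0.03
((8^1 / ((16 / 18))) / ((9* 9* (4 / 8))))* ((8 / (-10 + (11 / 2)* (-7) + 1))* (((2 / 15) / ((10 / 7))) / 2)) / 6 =-56 / 192375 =-0.00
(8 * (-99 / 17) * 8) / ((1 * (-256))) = 99 / 68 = 1.46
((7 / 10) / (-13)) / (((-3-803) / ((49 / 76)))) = 343 / 7963280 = 0.00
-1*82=-82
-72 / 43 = -1.67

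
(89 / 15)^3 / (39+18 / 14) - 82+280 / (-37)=-2971512529 / 35214750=-84.38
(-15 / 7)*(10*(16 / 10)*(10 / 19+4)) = -20640 / 133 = -155.19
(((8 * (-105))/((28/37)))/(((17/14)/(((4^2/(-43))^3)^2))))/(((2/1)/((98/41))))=-12775178895360/4405990045153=-2.90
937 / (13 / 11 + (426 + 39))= 10307 / 5128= 2.01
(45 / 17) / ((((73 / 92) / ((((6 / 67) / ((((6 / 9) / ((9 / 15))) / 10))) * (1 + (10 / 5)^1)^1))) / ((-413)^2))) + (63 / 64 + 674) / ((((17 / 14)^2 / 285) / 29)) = 116683828852605 / 22615984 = 5159352.29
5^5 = 3125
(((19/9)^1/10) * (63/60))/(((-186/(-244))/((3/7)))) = 1159/9300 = 0.12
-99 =-99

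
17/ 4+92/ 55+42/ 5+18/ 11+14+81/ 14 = 55047/ 1540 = 35.74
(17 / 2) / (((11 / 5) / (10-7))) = 255 / 22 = 11.59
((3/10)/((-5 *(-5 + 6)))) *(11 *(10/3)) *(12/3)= -44/5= -8.80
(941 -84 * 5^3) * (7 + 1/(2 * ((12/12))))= -143385/2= -71692.50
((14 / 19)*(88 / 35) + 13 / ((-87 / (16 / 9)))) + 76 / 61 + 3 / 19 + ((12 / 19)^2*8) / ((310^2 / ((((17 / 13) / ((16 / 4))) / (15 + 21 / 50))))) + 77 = 22141580507083022 / 276801644912715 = 79.99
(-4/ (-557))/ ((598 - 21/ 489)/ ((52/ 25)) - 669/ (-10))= 169520/ 8365358529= 0.00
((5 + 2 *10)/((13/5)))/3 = 125/39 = 3.21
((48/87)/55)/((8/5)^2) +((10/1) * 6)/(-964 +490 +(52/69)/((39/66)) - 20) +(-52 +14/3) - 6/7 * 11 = -25909025833/455505204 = -56.88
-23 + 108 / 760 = -22.86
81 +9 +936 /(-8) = -27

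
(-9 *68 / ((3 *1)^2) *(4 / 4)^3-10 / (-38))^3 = -2131746903 / 6859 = -310795.58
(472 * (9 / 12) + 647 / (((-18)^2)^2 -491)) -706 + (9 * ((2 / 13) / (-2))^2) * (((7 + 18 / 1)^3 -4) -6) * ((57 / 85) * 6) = 898708480361 / 300185405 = 2993.84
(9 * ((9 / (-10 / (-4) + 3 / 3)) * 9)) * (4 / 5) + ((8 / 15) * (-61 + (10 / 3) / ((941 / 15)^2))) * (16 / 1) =-353.90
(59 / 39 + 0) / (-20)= -59 / 780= -0.08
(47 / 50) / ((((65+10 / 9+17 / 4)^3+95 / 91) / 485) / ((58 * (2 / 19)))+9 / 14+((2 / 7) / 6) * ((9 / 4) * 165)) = 1122655427712 / 162380102394065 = 0.01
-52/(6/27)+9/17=-3969/17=-233.47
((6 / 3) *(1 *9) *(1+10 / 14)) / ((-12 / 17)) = -306 / 7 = -43.71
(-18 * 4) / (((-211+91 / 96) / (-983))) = -6794496 / 20165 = -336.95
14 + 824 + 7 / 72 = 60343 / 72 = 838.10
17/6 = 2.83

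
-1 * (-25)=25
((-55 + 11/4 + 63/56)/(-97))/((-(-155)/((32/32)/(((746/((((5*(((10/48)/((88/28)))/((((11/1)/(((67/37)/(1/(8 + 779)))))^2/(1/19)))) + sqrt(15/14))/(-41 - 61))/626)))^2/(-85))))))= -677799139942530266050264495/62065732098601124871692873517985038336 - 28429052584225*sqrt(210)/5335529193975530521669902336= -1.100e-11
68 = 68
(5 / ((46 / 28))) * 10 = 700 / 23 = 30.43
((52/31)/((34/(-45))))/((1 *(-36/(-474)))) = -15405/527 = -29.23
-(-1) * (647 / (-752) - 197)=-148791 / 752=-197.86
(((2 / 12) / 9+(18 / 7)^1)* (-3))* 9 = -979 / 14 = -69.93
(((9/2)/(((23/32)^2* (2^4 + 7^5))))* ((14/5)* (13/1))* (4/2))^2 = 2813375545344/1979968325017225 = 0.00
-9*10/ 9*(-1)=10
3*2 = 6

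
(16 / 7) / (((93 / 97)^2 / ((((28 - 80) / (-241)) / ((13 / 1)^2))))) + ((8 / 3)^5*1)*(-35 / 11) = -429.06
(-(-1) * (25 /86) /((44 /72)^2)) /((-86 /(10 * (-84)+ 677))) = 330075 /223729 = 1.48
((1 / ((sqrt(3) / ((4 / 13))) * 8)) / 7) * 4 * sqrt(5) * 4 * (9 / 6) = 4 * sqrt(15) / 91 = 0.17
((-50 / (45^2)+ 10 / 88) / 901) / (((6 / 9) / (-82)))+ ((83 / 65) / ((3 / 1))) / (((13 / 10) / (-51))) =-3022831429 / 180895572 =-16.71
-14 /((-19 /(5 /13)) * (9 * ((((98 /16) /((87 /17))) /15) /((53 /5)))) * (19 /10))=1229600 /558467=2.20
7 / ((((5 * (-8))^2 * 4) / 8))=7 / 800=0.01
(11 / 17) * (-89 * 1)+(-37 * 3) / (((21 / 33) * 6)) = -20625 / 238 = -86.66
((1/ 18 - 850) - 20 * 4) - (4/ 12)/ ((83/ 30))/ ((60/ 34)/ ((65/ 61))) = -84756187/ 91134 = -930.02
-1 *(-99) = 99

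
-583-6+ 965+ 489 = 865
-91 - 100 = -191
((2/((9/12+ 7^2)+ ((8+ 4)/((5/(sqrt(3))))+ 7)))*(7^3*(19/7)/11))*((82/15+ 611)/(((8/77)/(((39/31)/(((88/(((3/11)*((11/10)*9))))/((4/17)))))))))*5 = 24007755341115/29711085844-253826488188*sqrt(3)/7427771461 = 748.85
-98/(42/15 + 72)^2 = -1225/69938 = -0.02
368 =368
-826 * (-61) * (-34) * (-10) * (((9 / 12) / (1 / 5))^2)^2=3387769628.91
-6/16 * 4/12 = -0.12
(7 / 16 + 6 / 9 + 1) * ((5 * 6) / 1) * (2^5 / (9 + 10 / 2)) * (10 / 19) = 10100 / 133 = 75.94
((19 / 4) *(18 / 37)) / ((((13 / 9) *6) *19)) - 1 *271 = -521377 / 1924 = -270.99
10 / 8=5 / 4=1.25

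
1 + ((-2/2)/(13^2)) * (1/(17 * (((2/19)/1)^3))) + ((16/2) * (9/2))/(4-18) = -300837/160888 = -1.87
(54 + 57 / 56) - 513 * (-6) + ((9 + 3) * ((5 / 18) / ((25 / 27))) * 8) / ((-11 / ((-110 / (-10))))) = 869181 / 280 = 3104.22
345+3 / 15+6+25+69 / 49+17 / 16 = 1484389 / 3920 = 378.67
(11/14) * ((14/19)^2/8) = 77/1444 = 0.05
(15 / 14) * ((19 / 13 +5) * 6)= 540 / 13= 41.54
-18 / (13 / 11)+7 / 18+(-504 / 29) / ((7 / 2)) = -134413 / 6786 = -19.81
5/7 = 0.71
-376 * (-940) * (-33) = -11663520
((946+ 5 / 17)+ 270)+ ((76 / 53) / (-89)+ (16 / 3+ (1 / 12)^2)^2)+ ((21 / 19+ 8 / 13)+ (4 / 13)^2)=6655969969947167 / 5339247922944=1246.61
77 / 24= 3.21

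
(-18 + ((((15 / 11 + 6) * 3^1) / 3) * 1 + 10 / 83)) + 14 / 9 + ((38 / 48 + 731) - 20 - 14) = 688.83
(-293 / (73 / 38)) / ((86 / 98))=-545566 / 3139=-173.80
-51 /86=-0.59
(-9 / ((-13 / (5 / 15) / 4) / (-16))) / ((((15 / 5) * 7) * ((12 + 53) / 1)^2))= -64 / 384475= -0.00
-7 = -7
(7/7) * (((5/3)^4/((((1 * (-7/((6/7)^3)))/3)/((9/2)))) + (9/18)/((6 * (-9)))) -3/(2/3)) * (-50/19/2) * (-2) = -89982175/2463426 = -36.53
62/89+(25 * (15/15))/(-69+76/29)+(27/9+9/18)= 3.82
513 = 513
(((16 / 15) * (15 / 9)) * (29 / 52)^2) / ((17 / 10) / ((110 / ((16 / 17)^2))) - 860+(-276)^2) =3931675 / 535547695644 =0.00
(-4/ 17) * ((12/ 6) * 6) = -48/ 17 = -2.82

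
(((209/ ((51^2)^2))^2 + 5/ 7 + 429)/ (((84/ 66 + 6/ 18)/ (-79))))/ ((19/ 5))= -598176051229772731375/ 107539413758918883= -5562.39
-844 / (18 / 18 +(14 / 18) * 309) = -633 / 181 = -3.50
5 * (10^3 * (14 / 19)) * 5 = 350000 / 19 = 18421.05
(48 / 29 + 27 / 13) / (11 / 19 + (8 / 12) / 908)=5201478 / 807911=6.44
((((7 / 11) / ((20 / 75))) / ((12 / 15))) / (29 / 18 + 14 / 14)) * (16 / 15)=630 / 517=1.22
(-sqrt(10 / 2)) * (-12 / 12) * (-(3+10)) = -13 * sqrt(5) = -29.07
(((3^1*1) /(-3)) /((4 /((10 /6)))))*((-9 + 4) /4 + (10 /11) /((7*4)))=625 /1232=0.51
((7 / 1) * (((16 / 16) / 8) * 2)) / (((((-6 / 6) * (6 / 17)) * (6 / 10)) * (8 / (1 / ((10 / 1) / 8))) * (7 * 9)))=-17 / 1296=-0.01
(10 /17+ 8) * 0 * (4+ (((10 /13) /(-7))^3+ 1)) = 0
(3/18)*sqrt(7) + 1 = sqrt(7)/6 + 1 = 1.44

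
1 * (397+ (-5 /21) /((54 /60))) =74983 /189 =396.74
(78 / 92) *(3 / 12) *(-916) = -194.15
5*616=3080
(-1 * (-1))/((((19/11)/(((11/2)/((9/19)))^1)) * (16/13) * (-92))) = -1573/26496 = -0.06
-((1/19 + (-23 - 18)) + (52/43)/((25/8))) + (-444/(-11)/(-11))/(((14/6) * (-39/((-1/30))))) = 9121716616/224899675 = 40.56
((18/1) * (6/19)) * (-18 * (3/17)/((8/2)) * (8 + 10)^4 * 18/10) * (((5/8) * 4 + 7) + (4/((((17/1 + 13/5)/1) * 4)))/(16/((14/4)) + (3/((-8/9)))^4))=-352793449724769072/43537352495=-8103236.18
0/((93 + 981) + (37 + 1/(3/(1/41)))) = 0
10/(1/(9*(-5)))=-450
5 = 5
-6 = -6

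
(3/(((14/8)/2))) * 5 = 120/7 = 17.14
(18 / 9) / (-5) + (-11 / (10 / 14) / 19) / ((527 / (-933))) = 10363 / 10013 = 1.03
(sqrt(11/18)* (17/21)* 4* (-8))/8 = -34* sqrt(22)/63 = -2.53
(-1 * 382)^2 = 145924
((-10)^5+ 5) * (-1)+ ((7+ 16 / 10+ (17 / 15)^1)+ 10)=1500221 / 15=100014.73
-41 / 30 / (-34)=41 / 1020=0.04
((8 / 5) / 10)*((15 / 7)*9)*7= 108 / 5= 21.60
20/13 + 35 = 475/13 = 36.54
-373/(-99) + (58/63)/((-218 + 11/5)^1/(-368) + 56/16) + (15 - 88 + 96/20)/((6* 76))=5073434297/1320035640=3.84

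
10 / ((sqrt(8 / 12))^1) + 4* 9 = 5* sqrt(6) + 36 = 48.25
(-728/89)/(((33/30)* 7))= -1040/979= -1.06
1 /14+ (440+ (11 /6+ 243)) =14383 /21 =684.90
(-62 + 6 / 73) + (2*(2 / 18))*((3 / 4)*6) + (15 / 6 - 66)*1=-18165 / 146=-124.42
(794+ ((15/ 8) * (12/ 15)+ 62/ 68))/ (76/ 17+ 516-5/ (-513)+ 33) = 6945507/ 4826902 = 1.44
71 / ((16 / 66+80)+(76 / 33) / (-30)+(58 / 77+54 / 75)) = 1230075 / 1414394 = 0.87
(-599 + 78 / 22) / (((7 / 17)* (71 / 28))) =-445400 / 781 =-570.29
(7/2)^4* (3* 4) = 7203/4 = 1800.75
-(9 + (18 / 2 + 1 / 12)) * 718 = -77903 / 6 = -12983.83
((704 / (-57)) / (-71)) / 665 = 704 / 2691255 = 0.00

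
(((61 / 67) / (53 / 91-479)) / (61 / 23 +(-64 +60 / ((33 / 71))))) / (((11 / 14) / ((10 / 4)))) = -4468555 / 49992954768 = -0.00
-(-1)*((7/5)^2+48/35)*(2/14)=583/1225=0.48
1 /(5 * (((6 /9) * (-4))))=-3 /40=-0.08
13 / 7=1.86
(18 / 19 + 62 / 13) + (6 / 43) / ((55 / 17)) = 3364574 / 584155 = 5.76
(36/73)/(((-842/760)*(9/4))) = -6080/30733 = -0.20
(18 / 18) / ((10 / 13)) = 1.30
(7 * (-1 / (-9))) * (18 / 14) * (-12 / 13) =-0.92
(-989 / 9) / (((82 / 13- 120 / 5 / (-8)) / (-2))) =25714 / 1089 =23.61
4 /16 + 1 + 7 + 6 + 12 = 105 /4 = 26.25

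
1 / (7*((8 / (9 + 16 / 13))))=19 / 104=0.18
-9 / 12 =-3 / 4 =-0.75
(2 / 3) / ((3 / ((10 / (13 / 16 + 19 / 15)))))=1600 / 1497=1.07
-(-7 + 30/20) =11/2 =5.50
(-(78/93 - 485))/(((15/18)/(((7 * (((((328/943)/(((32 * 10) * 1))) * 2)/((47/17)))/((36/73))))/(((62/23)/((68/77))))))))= 105548291/49683700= 2.12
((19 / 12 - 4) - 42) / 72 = -533 / 864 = -0.62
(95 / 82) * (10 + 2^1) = 570 / 41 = 13.90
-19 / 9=-2.11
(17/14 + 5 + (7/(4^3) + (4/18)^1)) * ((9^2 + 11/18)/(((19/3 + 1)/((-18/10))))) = -38771317/295680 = -131.13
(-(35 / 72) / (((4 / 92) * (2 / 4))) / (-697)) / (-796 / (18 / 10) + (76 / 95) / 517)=-297275 / 4097668576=-0.00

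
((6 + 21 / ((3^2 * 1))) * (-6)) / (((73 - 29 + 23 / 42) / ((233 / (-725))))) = 19572 / 54259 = 0.36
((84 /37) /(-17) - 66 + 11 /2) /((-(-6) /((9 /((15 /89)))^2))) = -1812570351 /62900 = -28816.70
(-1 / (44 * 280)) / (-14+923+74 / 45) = -9 / 100972256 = -0.00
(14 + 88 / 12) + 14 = 35.33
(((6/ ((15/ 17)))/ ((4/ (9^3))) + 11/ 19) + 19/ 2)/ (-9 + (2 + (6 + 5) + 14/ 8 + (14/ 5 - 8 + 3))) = 474764/ 1349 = 351.94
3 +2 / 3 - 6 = -7 / 3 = -2.33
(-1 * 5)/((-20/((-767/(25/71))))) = -54457/100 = -544.57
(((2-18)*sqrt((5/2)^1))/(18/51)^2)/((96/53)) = -15317*sqrt(10)/432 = -112.12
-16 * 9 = -144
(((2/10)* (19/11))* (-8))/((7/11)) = -152/35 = -4.34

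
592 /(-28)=-148 /7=-21.14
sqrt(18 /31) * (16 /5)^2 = 768 * sqrt(62) /775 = 7.80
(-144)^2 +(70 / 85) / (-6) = 1057529 / 51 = 20735.86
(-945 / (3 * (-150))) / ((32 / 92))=483 / 80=6.04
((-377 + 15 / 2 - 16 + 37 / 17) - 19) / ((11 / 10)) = -68395 / 187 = -365.75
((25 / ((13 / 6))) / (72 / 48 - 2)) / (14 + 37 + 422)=-300 / 6149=-0.05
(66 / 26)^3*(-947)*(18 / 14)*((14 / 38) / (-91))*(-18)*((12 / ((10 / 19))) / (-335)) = 98.78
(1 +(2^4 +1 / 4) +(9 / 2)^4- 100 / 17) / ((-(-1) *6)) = 114629 / 1632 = 70.24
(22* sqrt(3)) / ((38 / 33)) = 363* sqrt(3) / 19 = 33.09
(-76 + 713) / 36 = 637 / 36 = 17.69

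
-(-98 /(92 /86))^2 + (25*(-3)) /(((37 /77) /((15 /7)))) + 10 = -8716.61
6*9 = 54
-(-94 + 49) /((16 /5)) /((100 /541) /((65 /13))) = 24345 /64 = 380.39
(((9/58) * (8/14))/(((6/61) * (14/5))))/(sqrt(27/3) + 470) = 915/1344266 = 0.00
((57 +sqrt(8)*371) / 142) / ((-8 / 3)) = -1113*sqrt(2) / 568 - 171 / 1136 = -2.92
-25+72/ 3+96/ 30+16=18.20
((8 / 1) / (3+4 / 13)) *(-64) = -6656 / 43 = -154.79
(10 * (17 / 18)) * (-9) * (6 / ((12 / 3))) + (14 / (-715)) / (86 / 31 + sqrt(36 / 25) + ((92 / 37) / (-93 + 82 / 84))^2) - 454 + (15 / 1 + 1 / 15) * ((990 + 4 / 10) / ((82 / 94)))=1307878373434976156093 / 79149112493493900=16524.23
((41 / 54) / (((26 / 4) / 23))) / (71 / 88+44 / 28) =580888 / 514215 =1.13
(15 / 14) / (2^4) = 15 / 224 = 0.07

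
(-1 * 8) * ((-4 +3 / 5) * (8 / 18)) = 544 / 45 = 12.09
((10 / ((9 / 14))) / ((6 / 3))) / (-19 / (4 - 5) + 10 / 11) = 770 / 1971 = 0.39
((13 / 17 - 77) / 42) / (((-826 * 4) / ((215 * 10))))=58050 / 49147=1.18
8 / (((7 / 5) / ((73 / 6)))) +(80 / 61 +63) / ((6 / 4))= 47994 / 427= 112.40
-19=-19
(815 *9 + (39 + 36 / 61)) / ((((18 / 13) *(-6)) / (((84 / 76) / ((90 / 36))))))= -1364545 / 3477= -392.45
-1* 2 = -2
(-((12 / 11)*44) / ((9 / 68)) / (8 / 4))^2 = 295936 / 9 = 32881.78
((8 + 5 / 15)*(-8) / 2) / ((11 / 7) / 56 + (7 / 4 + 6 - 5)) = -39200 / 3267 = -12.00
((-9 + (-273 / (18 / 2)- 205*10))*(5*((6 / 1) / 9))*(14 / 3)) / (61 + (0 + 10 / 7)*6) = -6142640 / 13149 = -467.16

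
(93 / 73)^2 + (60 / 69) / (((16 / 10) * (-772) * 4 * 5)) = 1228546507 / 756973792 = 1.62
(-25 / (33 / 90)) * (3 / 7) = -2250 / 77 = -29.22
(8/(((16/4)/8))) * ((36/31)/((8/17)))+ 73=3487/31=112.48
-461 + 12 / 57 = -8755 / 19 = -460.79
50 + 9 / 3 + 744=797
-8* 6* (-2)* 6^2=3456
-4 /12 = -1 /3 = -0.33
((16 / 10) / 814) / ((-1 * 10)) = -2 / 10175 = -0.00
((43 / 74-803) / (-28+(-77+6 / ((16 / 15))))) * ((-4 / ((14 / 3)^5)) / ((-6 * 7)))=1603233 / 4614193780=0.00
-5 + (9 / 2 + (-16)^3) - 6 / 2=-4099.50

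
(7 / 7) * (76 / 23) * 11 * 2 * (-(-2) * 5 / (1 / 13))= 217360 / 23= 9450.43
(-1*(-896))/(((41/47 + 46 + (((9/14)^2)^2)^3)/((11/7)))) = 3751776345347588096/124909963150991695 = 30.04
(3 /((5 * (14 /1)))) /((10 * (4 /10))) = 3 /280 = 0.01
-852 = -852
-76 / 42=-38 / 21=-1.81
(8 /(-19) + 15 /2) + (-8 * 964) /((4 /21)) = -1538275 /38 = -40480.92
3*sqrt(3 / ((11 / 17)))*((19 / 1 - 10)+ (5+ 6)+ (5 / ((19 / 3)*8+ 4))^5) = 7118207267565*sqrt(561) / 1305004248064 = 129.19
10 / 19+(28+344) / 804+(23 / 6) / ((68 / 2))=286115 / 259692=1.10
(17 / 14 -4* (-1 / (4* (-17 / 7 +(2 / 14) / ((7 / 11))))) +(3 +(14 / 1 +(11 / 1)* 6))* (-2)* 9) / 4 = -373.31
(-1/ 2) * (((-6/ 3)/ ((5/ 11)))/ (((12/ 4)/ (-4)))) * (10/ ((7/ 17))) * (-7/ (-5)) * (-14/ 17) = 1232/ 15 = 82.13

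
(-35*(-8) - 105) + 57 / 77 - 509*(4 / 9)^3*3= 779924 / 18711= 41.68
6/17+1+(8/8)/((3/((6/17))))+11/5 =312/85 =3.67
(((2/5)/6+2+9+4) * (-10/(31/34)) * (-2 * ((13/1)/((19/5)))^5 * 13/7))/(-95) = -92723000890000/30626868531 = -3027.51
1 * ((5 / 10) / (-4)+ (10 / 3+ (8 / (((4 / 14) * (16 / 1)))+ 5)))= 239 / 24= 9.96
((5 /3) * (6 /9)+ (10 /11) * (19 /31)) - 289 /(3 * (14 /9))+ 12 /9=-2531855 /42966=-58.93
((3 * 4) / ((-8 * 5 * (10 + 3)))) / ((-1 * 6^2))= 1 / 1560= 0.00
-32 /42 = -16 /21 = -0.76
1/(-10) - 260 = -2601/10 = -260.10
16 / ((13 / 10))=160 / 13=12.31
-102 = -102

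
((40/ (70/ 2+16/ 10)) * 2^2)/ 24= 0.18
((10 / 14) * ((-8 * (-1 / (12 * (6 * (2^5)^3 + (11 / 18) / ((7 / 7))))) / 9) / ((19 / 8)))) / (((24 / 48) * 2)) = 32 / 282408609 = 0.00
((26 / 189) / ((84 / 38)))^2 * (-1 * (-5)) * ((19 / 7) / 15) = 1159171 / 330812181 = 0.00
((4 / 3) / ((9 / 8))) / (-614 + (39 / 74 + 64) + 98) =-2368 / 902043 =-0.00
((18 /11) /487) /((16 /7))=63 /42856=0.00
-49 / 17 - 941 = -16046 / 17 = -943.88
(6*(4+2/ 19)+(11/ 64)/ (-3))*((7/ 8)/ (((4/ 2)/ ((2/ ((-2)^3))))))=-627529/ 233472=-2.69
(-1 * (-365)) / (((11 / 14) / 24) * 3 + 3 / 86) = 1757840 / 641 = 2742.34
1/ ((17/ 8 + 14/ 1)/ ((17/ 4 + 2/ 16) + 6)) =83/ 129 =0.64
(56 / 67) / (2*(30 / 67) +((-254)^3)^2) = 14 / 4497975764546623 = 0.00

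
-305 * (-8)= 2440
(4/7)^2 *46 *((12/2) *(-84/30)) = -8832/35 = -252.34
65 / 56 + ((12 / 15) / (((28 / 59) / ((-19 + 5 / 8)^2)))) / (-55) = -1131931 / 123200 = -9.19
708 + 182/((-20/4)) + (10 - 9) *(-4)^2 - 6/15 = 3436/5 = 687.20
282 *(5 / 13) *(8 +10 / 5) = 14100 / 13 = 1084.62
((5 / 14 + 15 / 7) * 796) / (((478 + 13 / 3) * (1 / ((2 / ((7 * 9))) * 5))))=19900 / 30387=0.65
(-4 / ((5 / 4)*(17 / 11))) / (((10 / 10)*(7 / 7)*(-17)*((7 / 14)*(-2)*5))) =-0.02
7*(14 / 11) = 98 / 11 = 8.91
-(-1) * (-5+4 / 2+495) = 492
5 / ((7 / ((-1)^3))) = -5 / 7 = -0.71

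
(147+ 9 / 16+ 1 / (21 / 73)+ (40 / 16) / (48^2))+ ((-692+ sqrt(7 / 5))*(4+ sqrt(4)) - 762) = -153634045 / 32256+ 6*sqrt(35) / 5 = -4755.86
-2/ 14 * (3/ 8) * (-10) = 15/ 28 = 0.54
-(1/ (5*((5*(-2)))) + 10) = -9.98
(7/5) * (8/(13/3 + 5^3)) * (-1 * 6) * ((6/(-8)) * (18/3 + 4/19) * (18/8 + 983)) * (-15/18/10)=-14648697/73720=-198.71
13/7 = 1.86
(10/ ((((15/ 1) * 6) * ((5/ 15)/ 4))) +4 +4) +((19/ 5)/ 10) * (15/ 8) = 2411/ 240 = 10.05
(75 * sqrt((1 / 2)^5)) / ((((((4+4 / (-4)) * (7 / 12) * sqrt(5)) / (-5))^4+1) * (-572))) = -15000 * sqrt(2) / 1258543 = -0.02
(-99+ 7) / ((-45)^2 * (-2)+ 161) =92 / 3889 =0.02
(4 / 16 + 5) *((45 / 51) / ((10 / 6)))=2.78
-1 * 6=-6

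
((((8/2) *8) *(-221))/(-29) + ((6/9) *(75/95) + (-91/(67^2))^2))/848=2713514214449/9415570985008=0.29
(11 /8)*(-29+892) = 1186.62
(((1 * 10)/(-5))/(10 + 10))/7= -0.01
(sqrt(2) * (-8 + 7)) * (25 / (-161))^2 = -625 * sqrt(2) / 25921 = -0.03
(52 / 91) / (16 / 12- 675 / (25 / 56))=-3 / 7931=-0.00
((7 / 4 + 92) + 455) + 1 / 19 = 41709 / 76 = 548.80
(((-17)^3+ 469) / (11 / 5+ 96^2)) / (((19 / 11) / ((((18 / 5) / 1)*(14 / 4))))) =-3079692 / 875729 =-3.52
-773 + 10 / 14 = -5406 / 7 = -772.29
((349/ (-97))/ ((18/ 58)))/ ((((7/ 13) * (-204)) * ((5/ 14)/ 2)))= 131573/ 222615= 0.59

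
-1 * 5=-5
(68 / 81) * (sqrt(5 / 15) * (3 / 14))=0.10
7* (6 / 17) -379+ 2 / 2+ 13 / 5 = -31699 / 85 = -372.93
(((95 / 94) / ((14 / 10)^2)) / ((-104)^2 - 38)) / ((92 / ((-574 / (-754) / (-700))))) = -3895 / 6887336176448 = -0.00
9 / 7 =1.29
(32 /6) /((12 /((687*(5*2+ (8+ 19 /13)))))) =231748 /39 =5942.26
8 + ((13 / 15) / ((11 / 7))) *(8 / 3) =4688 / 495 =9.47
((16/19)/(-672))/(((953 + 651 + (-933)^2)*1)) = -1/695930214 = -0.00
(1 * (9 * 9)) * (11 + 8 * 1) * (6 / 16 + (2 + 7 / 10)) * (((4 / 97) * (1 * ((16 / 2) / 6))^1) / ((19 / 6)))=82.17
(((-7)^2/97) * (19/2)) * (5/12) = 4655/2328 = 2.00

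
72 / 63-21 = -139 / 7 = -19.86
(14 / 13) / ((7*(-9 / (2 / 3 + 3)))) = -22 / 351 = -0.06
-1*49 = -49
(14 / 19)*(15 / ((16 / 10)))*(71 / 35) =1065 / 76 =14.01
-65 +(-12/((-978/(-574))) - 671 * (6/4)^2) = -1031329/652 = -1581.79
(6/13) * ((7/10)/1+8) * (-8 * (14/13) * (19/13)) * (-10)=1110816/2197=505.61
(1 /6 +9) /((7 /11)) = 605 /42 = 14.40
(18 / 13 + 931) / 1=12121 / 13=932.38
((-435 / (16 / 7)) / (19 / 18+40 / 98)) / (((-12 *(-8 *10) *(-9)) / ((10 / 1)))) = 49735 / 330496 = 0.15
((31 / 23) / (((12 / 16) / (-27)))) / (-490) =558 / 5635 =0.10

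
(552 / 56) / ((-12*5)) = -23 / 140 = -0.16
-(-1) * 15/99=5/33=0.15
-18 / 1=-18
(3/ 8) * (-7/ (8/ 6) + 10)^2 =1083/ 128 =8.46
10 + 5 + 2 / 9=137 / 9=15.22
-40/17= -2.35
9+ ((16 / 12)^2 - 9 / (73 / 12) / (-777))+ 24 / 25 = 49941487 / 4254075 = 11.74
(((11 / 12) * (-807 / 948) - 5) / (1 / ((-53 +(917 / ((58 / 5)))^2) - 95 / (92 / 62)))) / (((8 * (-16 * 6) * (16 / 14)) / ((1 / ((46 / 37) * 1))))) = 13012087809707 / 400581459968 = 32.48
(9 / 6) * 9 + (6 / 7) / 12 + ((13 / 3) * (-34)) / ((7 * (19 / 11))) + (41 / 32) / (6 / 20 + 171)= 725639 / 520752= 1.39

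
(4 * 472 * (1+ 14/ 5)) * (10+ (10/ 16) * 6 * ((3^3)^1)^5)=386043065672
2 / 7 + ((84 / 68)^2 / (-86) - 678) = -117910463 / 173978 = -677.73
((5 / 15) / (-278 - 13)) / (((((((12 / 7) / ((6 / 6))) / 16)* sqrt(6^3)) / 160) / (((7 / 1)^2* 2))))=-109760* sqrt(6) / 23571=-11.41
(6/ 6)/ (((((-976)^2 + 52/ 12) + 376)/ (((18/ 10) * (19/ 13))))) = 513/ 185826485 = 0.00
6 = 6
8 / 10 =4 / 5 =0.80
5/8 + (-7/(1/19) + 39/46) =-24201/184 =-131.53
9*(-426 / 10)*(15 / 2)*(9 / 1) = -25879.50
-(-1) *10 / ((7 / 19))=190 / 7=27.14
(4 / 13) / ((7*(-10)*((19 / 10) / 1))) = -4 / 1729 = -0.00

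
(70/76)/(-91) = -5/494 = -0.01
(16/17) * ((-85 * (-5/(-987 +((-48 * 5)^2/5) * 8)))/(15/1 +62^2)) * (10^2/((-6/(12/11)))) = -80000/3870202677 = -0.00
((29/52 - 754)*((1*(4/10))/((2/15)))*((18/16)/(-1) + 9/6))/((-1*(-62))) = -352611/25792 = -13.67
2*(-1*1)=-2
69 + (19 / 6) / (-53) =21923 / 318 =68.94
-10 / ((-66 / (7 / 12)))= 35 / 396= 0.09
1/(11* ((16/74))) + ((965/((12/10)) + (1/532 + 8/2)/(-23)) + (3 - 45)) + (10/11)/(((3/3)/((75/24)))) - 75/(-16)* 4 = 633142843/807576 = 784.00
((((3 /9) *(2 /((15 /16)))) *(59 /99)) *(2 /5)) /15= 3776 /334125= 0.01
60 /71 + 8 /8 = 1.85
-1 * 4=-4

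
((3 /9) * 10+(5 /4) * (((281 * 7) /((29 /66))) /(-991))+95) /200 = 3196469 /6897360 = 0.46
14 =14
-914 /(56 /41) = -18737 /28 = -669.18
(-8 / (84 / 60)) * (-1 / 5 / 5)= 8 / 35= 0.23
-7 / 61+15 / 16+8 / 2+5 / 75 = 71581 / 14640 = 4.89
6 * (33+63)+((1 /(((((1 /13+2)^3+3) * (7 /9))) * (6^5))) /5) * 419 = 457647758303 /794525760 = 576.00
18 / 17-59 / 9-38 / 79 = -72253 / 12087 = -5.98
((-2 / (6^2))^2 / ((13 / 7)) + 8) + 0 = 33703 / 4212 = 8.00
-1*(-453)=453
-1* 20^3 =-8000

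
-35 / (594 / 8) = -140 / 297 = -0.47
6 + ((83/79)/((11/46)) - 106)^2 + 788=8395781450/755161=11117.87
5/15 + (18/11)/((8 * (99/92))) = 190/363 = 0.52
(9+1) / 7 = 10 / 7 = 1.43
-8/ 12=-2/ 3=-0.67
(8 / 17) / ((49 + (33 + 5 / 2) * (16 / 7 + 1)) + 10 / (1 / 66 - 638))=0.00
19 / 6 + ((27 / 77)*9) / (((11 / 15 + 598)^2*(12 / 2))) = 3.17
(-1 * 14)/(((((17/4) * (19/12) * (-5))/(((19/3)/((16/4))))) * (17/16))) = 896/1445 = 0.62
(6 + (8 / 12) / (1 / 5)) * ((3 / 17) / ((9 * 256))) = 7 / 9792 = 0.00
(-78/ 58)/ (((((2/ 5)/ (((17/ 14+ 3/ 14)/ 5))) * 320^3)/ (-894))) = 17433/ 665190400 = 0.00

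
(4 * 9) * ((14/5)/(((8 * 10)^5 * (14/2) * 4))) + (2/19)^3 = 65536061731/56188928000000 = 0.00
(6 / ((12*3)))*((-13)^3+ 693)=-250.67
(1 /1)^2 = 1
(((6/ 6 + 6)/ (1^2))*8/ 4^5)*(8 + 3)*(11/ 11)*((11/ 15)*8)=847/ 240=3.53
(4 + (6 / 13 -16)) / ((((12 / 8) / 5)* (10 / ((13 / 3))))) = -50 / 3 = -16.67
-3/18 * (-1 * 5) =5/6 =0.83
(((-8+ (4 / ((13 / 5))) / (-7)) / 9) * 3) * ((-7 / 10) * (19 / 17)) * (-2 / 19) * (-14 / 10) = 308 / 975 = 0.32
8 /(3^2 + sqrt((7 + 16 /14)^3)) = 0.25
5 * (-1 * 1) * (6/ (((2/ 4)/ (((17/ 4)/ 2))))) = -255/ 2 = -127.50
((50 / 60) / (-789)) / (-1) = 5 / 4734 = 0.00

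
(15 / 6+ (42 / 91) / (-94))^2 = 9296401 / 1493284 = 6.23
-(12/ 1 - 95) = 83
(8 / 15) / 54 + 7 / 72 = 347 / 3240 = 0.11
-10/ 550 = -1/ 55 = -0.02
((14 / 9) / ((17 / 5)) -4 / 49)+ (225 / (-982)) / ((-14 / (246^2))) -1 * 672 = 1173444269 / 3681027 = 318.78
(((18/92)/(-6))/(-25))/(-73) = -0.00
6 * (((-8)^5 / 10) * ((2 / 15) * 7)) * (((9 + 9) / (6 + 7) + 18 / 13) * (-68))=1123024896 / 325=3455461.22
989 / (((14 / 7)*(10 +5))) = 989 / 30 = 32.97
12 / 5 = 2.40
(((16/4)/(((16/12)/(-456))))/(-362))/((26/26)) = 684/181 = 3.78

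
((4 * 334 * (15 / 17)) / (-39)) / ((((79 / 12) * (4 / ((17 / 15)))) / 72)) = -96192 / 1027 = -93.66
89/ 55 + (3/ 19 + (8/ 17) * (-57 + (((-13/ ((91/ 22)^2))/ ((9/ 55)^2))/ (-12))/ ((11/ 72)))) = -5427572632/ 305540235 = -17.76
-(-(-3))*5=-15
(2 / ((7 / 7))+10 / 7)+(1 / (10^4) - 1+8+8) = 1290007 / 70000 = 18.43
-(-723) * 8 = 5784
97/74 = 1.31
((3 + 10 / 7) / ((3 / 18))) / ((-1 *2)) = -93 / 7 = -13.29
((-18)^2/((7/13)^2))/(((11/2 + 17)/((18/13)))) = 16848/245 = 68.77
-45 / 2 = -22.50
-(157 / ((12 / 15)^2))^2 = -15405625 / 256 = -60178.22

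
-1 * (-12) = 12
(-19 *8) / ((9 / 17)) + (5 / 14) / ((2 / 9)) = -71947 / 252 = -285.50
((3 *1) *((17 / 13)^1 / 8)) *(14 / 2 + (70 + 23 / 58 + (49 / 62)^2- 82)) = -22620795 / 11593504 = -1.95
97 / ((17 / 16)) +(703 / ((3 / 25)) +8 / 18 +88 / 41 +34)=37551547 / 6273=5986.22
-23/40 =-0.58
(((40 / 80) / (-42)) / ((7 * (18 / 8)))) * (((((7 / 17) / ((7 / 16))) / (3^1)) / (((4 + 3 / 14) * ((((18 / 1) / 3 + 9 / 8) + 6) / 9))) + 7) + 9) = -8944 / 737205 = -0.01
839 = 839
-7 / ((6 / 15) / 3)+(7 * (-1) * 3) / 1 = -147 / 2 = -73.50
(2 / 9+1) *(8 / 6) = 44 / 27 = 1.63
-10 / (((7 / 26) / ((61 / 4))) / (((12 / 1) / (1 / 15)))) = -713700 / 7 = -101957.14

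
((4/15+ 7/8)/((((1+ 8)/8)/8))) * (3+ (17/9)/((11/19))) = 135904/2673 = 50.84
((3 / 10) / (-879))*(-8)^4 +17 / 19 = -14007 / 27835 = -0.50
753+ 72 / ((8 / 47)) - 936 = 240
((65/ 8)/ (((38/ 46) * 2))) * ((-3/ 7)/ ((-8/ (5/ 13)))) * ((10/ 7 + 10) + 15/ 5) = 174225/ 119168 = 1.46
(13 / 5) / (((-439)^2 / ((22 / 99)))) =26 / 8672445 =0.00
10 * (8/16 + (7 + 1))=85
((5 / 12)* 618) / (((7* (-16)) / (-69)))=35535 / 224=158.64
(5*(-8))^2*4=6400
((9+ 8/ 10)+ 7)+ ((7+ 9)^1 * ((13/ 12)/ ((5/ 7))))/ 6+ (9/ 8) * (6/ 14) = 53743/ 2520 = 21.33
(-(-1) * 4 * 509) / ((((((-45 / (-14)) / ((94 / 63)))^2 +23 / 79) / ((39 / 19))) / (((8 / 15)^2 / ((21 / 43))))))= 15644763164672 / 31699522575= 493.53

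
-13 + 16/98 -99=-5480/49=-111.84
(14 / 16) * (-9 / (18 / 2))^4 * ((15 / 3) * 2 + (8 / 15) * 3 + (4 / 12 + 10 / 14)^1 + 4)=14.57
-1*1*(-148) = 148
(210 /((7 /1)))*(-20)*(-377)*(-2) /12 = -37700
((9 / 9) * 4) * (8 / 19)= 32 / 19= 1.68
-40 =-40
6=6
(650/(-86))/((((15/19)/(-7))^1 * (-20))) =-1729/516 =-3.35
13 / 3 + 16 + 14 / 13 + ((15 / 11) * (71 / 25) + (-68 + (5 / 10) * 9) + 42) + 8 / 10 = 19661 / 4290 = 4.58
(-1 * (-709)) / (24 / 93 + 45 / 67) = 1472593 / 1931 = 762.61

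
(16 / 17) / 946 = 8 / 8041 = 0.00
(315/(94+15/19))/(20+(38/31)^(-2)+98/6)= 3703860/41237497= 0.09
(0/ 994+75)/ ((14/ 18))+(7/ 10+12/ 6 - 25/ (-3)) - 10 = 20467/ 210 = 97.46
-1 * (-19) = 19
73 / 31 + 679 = 21122 / 31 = 681.35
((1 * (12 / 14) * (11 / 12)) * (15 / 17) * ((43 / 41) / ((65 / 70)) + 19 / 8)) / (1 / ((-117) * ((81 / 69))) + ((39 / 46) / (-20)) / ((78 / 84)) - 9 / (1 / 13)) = -4053003075 / 195268255252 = -0.02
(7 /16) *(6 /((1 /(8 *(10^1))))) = 210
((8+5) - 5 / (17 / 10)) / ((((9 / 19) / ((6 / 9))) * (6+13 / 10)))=7220 / 3723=1.94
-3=-3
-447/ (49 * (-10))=447/ 490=0.91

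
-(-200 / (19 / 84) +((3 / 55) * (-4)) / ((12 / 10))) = 184838 / 209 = 884.39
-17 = -17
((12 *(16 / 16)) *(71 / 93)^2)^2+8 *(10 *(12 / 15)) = 938534992 / 8311689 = 112.92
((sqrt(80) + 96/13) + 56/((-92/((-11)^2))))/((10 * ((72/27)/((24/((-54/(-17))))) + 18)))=-168419/466440 + 17 * sqrt(5)/780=-0.31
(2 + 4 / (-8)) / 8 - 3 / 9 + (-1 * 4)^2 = 761 / 48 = 15.85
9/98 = 0.09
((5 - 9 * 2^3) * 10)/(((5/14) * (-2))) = 938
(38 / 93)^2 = 1444 / 8649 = 0.17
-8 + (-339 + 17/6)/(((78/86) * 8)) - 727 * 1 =-1462651/1872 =-781.33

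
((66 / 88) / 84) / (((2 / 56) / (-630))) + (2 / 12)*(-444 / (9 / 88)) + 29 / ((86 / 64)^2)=-28788763 / 33282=-864.99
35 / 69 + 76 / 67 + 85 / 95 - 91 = -7770385 / 87837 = -88.46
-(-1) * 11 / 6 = 11 / 6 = 1.83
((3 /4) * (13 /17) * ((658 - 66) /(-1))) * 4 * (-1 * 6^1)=138528 /17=8148.71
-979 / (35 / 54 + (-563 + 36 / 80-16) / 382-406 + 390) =201948120 / 3479197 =58.04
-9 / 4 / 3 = -3 / 4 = -0.75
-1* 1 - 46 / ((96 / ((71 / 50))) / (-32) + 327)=-26333 / 23067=-1.14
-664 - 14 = -678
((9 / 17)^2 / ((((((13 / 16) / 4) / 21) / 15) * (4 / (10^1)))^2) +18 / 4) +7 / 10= 1028766069866 / 244205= 4212715.01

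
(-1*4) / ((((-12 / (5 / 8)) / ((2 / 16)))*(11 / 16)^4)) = 5120 / 43923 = 0.12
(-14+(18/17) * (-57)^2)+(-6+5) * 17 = 57955/17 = 3409.12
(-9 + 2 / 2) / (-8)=1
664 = 664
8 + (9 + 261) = 278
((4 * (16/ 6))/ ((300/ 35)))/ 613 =56/ 27585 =0.00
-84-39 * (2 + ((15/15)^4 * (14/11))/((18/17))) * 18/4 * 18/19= -128823/209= -616.38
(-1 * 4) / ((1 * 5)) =-4 / 5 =-0.80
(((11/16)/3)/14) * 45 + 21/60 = 1217/1120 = 1.09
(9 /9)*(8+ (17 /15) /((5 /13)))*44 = 36124 /75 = 481.65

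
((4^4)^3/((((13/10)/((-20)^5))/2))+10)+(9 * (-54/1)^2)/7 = -7516192767657918/91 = -82595524919317.78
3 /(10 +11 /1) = 1 /7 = 0.14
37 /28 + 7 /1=233 /28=8.32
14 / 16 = 7 / 8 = 0.88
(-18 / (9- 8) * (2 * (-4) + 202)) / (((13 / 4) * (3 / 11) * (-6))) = 8536 / 13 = 656.62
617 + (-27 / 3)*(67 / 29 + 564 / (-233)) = 4175774 / 6757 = 617.99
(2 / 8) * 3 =3 / 4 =0.75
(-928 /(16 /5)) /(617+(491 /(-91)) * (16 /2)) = -26390 /52219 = -0.51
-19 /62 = -0.31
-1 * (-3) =3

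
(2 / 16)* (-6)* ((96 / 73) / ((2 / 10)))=-360 / 73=-4.93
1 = 1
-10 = -10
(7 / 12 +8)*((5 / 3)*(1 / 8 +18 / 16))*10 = 178.82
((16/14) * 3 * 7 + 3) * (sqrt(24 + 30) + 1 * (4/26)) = 54/13 + 81 * sqrt(6) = 202.56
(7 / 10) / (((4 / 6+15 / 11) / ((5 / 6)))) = 0.29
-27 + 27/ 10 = -243/ 10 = -24.30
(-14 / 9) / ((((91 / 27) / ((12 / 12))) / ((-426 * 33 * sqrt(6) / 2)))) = 42174 * sqrt(6) / 13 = 7946.52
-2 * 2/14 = -2/7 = -0.29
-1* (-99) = 99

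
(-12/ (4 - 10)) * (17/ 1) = 34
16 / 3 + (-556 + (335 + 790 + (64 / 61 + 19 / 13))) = 1372312 / 2379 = 576.84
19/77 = 0.25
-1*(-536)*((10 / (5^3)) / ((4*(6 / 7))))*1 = 938 / 75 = 12.51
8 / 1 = 8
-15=-15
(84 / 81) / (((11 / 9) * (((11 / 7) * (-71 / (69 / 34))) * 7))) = -322 / 146047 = -0.00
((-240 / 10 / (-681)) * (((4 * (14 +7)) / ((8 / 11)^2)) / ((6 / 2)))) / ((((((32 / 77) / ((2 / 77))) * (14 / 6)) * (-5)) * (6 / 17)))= -2057 / 72640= -0.03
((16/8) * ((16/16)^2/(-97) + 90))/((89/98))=1710884/8633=198.18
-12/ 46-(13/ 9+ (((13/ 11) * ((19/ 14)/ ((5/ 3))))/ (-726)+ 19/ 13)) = -1587324803/ 501440940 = -3.17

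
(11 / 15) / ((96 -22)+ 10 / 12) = 22 / 2245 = 0.01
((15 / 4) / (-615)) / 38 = -1 / 6232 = -0.00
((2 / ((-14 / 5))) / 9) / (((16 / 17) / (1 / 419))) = -85 / 422352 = -0.00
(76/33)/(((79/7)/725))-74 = 192782/2607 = 73.95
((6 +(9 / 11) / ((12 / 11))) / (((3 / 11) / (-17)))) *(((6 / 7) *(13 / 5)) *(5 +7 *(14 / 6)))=-700128 / 35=-20003.66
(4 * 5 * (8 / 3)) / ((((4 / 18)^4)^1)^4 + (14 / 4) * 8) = 24706935851357880 / 12971141321979271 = 1.90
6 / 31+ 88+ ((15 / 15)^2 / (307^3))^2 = 2288910245363160797 / 25953261743327719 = 88.19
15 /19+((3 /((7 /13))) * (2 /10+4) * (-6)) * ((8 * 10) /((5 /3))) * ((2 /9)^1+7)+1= -924734 /19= -48670.21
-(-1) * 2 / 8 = 1 / 4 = 0.25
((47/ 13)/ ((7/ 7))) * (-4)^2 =752/ 13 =57.85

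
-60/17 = -3.53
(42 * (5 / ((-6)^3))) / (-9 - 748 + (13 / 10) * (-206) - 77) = 25 / 28332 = 0.00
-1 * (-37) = 37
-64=-64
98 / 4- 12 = 12.50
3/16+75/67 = 1401/1072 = 1.31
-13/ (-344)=13/ 344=0.04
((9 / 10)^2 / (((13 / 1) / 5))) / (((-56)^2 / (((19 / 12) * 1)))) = 513 / 3261440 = 0.00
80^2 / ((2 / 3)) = 9600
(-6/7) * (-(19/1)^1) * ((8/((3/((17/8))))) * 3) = 1938/7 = 276.86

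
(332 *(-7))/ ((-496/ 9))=5229/ 124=42.17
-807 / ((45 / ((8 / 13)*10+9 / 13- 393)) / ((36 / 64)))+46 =204949 / 52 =3941.33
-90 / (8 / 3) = -135 / 4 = -33.75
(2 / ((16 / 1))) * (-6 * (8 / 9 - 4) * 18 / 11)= 42 / 11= 3.82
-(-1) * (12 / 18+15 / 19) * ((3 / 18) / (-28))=-83 / 9576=-0.01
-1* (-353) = 353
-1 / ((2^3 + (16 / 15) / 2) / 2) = -0.23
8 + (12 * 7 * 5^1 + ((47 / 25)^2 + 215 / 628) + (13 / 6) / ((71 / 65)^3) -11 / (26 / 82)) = 2185171711395433 / 5478722632500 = 398.85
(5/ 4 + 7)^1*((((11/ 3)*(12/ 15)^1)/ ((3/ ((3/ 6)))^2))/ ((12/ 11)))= 1331/ 2160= 0.62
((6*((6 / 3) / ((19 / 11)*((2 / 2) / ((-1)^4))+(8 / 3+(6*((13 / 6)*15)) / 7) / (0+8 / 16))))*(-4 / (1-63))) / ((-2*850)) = -1386 / 191050675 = -0.00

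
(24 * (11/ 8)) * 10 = 330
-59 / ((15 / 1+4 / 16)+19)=-1.72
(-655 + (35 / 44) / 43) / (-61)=1239225 / 115412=10.74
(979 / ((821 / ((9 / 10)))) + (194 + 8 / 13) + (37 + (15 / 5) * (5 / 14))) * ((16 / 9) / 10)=698577784 / 16809975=41.56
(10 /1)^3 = 1000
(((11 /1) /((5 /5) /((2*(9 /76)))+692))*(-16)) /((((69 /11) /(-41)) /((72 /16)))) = 535788 /72059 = 7.44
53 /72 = 0.74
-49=-49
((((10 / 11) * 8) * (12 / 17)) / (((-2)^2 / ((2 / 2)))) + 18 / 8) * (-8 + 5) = -7929 / 748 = -10.60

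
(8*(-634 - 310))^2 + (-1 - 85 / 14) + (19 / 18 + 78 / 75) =57032699.02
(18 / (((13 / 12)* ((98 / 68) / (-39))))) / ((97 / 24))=-528768 / 4753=-111.25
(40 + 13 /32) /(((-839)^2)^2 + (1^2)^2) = 1293 /15856152775744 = 0.00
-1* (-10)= 10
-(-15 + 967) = -952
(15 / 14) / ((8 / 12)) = 45 / 28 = 1.61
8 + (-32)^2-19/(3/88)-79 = 1187/3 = 395.67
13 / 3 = 4.33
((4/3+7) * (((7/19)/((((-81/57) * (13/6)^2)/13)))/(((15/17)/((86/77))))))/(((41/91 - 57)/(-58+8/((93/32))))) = -525822920/71068833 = -7.40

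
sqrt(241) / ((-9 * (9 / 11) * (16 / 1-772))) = 11 * sqrt(241) / 61236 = 0.00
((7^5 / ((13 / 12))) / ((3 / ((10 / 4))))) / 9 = 168070 / 117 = 1436.50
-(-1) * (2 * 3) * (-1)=-6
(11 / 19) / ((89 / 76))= 0.49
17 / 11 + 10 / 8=123 / 44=2.80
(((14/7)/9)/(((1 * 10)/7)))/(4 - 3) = 7/45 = 0.16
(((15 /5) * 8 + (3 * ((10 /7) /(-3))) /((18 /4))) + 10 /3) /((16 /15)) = 4255 /168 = 25.33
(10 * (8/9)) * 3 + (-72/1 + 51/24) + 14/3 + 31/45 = -13627/360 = -37.85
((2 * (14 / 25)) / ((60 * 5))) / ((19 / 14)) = 98 / 35625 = 0.00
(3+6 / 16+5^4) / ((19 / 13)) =65351 / 152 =429.94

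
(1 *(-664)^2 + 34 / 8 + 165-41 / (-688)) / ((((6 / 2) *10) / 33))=3337982263 / 6880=485171.84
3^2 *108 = 972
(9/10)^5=59049/100000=0.59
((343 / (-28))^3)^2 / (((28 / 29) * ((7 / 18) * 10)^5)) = 201464618229 / 51200000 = 3934.86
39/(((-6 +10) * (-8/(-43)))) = 52.41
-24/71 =-0.34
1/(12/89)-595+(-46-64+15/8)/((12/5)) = -60733/96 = -632.64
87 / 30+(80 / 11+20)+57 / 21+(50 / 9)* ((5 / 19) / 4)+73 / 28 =9443281 / 263340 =35.86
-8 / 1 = -8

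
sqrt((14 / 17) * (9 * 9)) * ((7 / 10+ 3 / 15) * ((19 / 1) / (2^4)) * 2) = 1539 * sqrt(238) / 1360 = 17.46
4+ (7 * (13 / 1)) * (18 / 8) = 835 / 4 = 208.75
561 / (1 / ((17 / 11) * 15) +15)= 143055 / 3836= 37.29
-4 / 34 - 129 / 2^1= -2197 / 34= -64.62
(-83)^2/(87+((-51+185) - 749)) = -6889/528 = -13.05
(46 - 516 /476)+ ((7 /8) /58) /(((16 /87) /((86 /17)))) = 690481 /15232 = 45.33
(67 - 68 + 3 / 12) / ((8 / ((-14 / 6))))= 7 / 32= 0.22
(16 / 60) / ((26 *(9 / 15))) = 2 / 117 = 0.02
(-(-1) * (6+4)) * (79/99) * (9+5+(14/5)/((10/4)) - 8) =28124/495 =56.82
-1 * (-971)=971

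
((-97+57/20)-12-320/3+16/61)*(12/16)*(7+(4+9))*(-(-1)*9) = -7001541/244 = -28694.84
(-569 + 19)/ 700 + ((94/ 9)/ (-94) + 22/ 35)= -169/ 630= -0.27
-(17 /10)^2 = -289 /100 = -2.89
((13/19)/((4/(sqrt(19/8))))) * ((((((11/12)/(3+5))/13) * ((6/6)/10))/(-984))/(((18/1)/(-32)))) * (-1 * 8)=-11 * sqrt(38)/20191680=-0.00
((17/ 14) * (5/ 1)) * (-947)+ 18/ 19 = -1529153/ 266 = -5748.70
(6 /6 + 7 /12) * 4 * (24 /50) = 76 /25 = 3.04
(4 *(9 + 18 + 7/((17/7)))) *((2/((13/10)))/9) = 40640/1989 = 20.43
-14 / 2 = -7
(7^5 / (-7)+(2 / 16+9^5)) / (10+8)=453185 / 144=3147.12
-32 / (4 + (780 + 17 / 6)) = -192 / 4721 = -0.04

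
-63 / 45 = -7 / 5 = -1.40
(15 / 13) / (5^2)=3 / 65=0.05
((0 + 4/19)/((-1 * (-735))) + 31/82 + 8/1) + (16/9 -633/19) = -79562521/3435390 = -23.16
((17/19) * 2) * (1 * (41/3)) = 1394/57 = 24.46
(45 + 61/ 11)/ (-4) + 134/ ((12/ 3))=459/ 22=20.86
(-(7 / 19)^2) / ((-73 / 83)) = 4067 / 26353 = 0.15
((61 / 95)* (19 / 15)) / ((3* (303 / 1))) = 61 / 68175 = 0.00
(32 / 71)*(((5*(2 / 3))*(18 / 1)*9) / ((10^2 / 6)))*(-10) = -10368 / 71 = -146.03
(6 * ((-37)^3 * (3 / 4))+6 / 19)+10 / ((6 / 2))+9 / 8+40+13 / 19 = -5469433 / 24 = -227893.04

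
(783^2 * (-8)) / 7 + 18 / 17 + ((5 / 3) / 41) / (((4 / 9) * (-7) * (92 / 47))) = -700672.09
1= 1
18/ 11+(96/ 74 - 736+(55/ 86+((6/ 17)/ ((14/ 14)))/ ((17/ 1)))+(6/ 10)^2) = -185126721173/ 252889450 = -732.05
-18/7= -2.57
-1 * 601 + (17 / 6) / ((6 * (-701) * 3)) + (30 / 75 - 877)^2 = 767826.56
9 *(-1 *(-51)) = 459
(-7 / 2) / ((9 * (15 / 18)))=-7 / 15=-0.47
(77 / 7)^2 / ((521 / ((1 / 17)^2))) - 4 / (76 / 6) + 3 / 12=-743649 / 11443244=-0.06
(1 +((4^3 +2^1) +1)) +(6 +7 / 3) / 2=433 / 6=72.17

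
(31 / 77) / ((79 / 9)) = 279 / 6083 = 0.05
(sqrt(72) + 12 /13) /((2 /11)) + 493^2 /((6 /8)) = 33 * sqrt(2) + 12638746 /39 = 324117.08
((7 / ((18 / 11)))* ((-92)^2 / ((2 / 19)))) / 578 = 1547854 / 2601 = 595.10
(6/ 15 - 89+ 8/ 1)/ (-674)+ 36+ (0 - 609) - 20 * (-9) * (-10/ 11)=-27302677/ 37070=-736.52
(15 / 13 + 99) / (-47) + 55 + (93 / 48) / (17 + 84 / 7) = 15007533 / 283504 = 52.94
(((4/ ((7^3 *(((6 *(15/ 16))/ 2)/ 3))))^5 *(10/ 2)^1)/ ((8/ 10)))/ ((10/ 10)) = 268435456/ 144207180864518625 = 0.00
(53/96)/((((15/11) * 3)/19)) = 2.56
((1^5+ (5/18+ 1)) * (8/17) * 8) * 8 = 10496/153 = 68.60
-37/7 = -5.29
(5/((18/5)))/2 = 25/36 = 0.69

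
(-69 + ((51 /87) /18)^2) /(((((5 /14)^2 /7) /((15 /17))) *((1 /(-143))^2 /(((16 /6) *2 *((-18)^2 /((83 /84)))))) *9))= -236313004221502208 /17799765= -13276186748.62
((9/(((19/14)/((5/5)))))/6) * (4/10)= 42/95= 0.44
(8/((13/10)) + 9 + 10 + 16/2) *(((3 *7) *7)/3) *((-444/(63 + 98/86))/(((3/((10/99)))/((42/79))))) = -1344013160/6676527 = -201.30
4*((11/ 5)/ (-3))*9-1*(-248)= 221.60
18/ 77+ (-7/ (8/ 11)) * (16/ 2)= -5911/ 77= -76.77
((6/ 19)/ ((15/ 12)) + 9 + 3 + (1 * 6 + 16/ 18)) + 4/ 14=116272/ 5985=19.43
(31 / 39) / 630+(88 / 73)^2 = 1.45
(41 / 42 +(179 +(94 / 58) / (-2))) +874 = 641378 / 609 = 1053.17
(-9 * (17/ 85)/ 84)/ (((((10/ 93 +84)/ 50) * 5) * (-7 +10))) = -93/ 109508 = -0.00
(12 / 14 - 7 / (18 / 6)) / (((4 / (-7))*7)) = 31 / 84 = 0.37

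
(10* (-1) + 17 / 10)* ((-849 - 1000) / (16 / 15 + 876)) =17.50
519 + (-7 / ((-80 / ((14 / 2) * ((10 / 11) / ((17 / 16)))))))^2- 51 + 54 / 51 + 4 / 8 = 32859213 / 69938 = 469.83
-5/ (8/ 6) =-15/ 4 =-3.75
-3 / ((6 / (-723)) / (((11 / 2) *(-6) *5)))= -59647.50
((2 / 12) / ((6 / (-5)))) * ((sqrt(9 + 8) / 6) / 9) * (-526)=1315 * sqrt(17) / 972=5.58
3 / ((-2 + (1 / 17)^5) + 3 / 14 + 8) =59633994 / 123527573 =0.48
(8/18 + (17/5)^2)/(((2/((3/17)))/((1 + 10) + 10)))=18907/850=22.24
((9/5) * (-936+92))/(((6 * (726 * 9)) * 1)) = -211/5445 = -0.04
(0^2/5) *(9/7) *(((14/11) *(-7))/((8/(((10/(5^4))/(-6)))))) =0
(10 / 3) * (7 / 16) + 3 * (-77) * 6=-33229 / 24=-1384.54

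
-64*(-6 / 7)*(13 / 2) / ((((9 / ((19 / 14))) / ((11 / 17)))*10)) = 43472 / 12495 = 3.48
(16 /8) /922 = 1 /461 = 0.00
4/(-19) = -4/19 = -0.21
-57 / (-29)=57 / 29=1.97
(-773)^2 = 597529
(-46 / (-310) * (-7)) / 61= -161 / 9455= -0.02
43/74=0.58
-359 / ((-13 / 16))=5744 / 13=441.85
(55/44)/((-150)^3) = -1/2700000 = -0.00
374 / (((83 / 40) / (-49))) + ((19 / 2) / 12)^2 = -422201077 / 47808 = -8831.18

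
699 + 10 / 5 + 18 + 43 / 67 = 48216 / 67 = 719.64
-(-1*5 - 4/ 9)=49/ 9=5.44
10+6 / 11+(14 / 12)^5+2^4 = 2455469 / 85536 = 28.71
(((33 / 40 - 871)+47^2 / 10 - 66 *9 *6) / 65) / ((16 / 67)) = -11291577 / 41600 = -271.43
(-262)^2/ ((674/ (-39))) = -1338558/ 337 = -3971.98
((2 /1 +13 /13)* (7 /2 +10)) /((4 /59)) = 4779 /8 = 597.38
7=7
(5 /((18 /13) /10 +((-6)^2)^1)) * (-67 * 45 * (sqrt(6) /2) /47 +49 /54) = 15925 /126846 - 108875 * sqrt(6) /24534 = -10.74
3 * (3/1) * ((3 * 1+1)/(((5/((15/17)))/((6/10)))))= 324/85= 3.81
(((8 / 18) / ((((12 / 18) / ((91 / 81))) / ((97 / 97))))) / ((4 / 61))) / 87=5551 / 42282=0.13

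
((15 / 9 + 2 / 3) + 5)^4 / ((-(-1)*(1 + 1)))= 117128 / 81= 1446.02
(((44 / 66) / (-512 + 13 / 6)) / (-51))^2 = 16 / 24338808081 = 0.00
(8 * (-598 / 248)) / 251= -598 / 7781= -0.08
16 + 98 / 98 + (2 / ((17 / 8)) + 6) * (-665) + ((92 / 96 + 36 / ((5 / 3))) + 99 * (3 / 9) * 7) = -8864461 / 2040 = -4345.32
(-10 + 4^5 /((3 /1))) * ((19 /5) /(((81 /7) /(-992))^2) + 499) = 926938079326 /98415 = 9418666.66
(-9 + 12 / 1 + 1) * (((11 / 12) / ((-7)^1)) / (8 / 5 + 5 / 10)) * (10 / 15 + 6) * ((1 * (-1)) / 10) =220 / 1323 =0.17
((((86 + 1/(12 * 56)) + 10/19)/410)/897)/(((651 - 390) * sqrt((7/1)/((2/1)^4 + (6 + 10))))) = 1104787 * sqrt(14)/2144755201680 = 0.00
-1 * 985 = -985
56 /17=3.29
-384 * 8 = -3072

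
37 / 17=2.18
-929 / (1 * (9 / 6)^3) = -7432 / 27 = -275.26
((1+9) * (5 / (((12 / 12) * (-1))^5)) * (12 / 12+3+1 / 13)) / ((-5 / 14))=7420 / 13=570.77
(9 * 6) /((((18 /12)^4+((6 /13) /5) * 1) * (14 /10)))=93600 /12509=7.48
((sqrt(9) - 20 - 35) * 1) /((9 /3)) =-52 /3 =-17.33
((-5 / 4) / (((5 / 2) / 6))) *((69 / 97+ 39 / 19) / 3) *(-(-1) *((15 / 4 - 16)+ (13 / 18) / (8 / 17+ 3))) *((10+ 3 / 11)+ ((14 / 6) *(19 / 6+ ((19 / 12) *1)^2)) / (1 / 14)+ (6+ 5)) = 3553327719937 / 516718224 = 6876.72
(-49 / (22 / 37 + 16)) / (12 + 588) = -1813 / 368400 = -0.00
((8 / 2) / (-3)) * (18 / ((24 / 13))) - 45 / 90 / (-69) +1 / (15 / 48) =-6757 / 690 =-9.79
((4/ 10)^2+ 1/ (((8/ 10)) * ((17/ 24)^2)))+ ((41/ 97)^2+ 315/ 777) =8137909448/ 2515260925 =3.24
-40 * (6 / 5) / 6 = -8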